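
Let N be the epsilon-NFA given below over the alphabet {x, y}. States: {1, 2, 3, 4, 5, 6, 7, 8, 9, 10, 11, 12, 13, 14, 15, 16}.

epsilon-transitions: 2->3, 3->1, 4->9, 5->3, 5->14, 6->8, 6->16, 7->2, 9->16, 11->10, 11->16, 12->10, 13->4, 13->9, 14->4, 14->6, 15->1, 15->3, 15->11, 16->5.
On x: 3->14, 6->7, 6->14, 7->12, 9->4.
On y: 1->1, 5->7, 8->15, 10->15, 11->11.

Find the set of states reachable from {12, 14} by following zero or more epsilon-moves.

{1, 3, 4, 5, 6, 8, 9, 10, 12, 14, 16}

Start with {12, 14}.
From 12 via epsilon: add 10.
From 14 via epsilon: add 4, 6.
From 4 via epsilon: add 9.
From 6 via epsilon: add 8, 16.
From 16 via epsilon: add 5.
From 5 via epsilon: add 3.
From 3 via epsilon: add 1.
No new states can be added; the closed set is {1, 3, 4, 5, 6, 8, 9, 10, 12, 14, 16}.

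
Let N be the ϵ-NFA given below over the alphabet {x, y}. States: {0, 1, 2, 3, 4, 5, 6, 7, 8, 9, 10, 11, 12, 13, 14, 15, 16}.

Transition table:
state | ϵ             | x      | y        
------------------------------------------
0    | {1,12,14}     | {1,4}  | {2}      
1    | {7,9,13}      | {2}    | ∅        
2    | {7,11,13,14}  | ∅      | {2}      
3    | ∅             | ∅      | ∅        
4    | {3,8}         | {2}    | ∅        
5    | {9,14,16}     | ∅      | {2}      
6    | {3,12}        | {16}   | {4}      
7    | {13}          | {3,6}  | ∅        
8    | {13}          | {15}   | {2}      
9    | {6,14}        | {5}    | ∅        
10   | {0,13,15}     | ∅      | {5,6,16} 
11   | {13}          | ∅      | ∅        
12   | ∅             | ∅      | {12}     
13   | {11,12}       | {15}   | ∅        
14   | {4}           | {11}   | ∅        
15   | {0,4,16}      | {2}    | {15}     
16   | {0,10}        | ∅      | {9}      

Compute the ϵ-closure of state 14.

{3, 4, 8, 11, 12, 13, 14}

Start with {14}.
From 14 via ϵ: add 4.
From 4 via ϵ: add 3, 8.
From 8 via ϵ: add 13.
From 13 via ϵ: add 11, 12.
No new states can be added; the closed set is {3, 4, 8, 11, 12, 13, 14}.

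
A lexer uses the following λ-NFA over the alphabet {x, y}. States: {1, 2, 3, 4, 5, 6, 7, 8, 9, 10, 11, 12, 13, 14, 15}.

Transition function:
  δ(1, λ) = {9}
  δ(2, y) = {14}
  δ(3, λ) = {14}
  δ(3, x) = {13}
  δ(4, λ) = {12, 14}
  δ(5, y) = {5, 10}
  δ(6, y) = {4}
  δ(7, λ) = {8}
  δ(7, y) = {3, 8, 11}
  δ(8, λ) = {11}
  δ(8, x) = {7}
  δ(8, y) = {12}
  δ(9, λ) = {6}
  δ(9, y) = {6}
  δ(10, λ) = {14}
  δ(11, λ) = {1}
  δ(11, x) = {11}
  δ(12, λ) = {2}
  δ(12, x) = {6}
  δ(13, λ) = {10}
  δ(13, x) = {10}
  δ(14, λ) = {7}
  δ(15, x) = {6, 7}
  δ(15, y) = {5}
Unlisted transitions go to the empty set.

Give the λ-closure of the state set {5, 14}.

{1, 5, 6, 7, 8, 9, 11, 14}

Start with {5, 14}.
From 14 via λ: add 7.
From 7 via λ: add 8.
From 8 via λ: add 11.
From 11 via λ: add 1.
From 1 via λ: add 9.
From 9 via λ: add 6.
No new states can be added; the closed set is {1, 5, 6, 7, 8, 9, 11, 14}.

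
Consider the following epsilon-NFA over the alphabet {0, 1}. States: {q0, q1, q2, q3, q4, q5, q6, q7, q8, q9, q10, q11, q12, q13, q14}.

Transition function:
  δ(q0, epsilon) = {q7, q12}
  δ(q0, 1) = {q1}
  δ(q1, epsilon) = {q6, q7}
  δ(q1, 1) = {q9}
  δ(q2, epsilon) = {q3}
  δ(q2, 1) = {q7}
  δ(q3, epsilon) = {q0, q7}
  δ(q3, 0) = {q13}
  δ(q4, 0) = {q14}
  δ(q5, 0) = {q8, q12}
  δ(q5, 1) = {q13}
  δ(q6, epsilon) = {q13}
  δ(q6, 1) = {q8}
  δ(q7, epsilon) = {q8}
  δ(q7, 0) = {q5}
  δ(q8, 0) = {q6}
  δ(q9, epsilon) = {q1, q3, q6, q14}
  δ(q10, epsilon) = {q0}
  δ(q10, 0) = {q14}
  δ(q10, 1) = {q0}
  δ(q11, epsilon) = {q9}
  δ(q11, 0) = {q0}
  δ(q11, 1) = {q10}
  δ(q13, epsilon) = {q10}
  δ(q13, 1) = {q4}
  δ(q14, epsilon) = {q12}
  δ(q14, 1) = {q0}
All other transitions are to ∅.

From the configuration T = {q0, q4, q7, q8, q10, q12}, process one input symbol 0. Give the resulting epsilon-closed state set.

{q0, q5, q6, q7, q8, q10, q12, q13, q14}

q4 on 0 → {q14}.
q7 on 0 → {q5}.
q8 on 0 → {q6}.
q10 on 0 → {q14}.
No 0-transition from q0, q12.
Union after reading 0: {q5, q6, q14}.
Now take the epsilon-closure:
From q6 via epsilon: add q13.
From q14 via epsilon: add q12.
From q13 via epsilon: add q10.
From q10 via epsilon: add q0.
From q0 via epsilon: add q7.
From q7 via epsilon: add q8.
No new states can be added; the closed set is {q0, q5, q6, q7, q8, q10, q12, q13, q14}.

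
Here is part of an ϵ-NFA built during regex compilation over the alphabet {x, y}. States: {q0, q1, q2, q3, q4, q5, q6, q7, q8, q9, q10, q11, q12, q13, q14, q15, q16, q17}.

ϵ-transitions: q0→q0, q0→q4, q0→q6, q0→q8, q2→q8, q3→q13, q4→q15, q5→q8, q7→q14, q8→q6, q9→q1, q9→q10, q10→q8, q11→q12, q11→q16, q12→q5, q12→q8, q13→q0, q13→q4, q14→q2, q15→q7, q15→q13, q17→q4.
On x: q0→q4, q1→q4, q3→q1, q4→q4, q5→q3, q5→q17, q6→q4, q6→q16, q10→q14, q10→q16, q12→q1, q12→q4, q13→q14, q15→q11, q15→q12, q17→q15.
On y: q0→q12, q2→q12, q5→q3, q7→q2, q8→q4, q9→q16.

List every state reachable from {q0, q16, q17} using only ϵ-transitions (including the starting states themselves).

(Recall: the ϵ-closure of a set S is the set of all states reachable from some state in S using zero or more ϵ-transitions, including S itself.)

{q0, q2, q4, q6, q7, q8, q13, q14, q15, q16, q17}

Start with {q0, q16, q17}.
From q0 via ϵ: add q4, q6, q8.
From q4 via ϵ: add q15.
From q15 via ϵ: add q7, q13.
From q7 via ϵ: add q14.
From q14 via ϵ: add q2.
No new states can be added; the closed set is {q0, q2, q4, q6, q7, q8, q13, q14, q15, q16, q17}.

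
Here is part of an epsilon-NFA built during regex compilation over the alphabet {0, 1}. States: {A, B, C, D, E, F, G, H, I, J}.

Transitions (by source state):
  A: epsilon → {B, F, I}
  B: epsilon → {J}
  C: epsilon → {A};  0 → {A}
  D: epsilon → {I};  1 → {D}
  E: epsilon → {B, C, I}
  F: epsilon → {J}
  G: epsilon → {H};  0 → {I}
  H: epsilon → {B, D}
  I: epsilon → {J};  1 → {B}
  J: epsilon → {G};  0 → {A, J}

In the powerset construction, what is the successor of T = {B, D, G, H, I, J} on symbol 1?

D on 1 → {D}.
I on 1 → {B}.
No 1-transition from B, G, H, J.
Union after reading 1: {B, D}.
Now take the epsilon-closure:
From B via epsilon: add J.
From D via epsilon: add I.
From J via epsilon: add G.
From G via epsilon: add H.
No new states can be added; the closed set is {B, D, G, H, I, J}.

{B, D, G, H, I, J}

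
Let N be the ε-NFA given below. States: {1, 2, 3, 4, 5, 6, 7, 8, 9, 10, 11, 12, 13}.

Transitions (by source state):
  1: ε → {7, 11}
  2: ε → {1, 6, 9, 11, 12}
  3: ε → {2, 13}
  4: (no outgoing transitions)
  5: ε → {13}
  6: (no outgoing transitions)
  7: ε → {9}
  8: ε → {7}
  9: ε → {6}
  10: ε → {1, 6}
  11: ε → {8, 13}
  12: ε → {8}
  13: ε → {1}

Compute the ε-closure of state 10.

Start with {10}.
From 10 via ε: add 1, 6.
From 1 via ε: add 7, 11.
From 7 via ε: add 9.
From 11 via ε: add 8, 13.
No new states can be added; the closed set is {1, 6, 7, 8, 9, 10, 11, 13}.

{1, 6, 7, 8, 9, 10, 11, 13}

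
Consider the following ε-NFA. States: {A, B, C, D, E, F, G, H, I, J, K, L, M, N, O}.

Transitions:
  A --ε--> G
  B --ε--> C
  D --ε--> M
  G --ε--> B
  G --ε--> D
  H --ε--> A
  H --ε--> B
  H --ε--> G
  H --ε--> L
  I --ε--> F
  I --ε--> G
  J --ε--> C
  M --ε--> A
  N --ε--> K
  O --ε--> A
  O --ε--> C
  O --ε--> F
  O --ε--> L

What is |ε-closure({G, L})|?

7

Start with {G, L}.
From G via ε: add B, D.
From B via ε: add C.
From D via ε: add M.
From M via ε: add A.
ε-closure = {A, B, C, D, G, L, M}, which has 7 states.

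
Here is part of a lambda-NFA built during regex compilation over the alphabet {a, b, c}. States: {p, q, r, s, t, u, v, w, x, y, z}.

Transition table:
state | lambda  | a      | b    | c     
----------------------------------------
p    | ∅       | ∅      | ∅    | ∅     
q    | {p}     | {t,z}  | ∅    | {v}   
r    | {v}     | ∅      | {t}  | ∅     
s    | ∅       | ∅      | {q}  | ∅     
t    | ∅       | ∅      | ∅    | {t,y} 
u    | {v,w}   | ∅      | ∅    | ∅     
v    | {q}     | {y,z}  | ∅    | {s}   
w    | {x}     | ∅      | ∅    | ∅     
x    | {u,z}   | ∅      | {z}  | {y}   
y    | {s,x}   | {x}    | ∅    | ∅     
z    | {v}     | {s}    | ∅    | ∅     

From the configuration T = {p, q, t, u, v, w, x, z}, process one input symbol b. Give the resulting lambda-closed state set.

x on b → {z}.
No b-transition from p, q, t, u, v, w, z.
Union after reading b: {z}.
Now take the lambda-closure:
From z via lambda: add v.
From v via lambda: add q.
From q via lambda: add p.
No new states can be added; the closed set is {p, q, v, z}.

{p, q, v, z}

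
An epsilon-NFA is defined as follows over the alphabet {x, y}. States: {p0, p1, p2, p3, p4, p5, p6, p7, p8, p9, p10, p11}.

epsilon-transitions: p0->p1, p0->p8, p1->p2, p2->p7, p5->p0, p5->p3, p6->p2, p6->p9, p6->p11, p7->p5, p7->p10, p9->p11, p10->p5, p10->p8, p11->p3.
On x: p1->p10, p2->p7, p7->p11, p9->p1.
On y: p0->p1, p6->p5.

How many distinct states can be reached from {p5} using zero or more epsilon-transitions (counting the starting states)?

Start with {p5}.
From p5 via epsilon: add p0, p3.
From p0 via epsilon: add p1, p8.
From p1 via epsilon: add p2.
From p2 via epsilon: add p7.
From p7 via epsilon: add p10.
epsilon-closure = {p0, p1, p2, p3, p5, p7, p8, p10}, which has 8 states.

8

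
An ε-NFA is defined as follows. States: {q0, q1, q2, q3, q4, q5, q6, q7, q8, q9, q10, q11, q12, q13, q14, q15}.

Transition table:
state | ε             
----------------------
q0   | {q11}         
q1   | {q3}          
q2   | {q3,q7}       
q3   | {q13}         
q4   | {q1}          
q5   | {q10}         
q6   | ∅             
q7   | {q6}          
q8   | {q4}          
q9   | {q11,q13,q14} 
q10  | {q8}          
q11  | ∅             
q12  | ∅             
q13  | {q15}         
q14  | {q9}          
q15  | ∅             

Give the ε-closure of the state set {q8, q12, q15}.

{q1, q3, q4, q8, q12, q13, q15}

Start with {q8, q12, q15}.
From q8 via ε: add q4.
From q4 via ε: add q1.
From q1 via ε: add q3.
From q3 via ε: add q13.
No new states can be added; the closed set is {q1, q3, q4, q8, q12, q13, q15}.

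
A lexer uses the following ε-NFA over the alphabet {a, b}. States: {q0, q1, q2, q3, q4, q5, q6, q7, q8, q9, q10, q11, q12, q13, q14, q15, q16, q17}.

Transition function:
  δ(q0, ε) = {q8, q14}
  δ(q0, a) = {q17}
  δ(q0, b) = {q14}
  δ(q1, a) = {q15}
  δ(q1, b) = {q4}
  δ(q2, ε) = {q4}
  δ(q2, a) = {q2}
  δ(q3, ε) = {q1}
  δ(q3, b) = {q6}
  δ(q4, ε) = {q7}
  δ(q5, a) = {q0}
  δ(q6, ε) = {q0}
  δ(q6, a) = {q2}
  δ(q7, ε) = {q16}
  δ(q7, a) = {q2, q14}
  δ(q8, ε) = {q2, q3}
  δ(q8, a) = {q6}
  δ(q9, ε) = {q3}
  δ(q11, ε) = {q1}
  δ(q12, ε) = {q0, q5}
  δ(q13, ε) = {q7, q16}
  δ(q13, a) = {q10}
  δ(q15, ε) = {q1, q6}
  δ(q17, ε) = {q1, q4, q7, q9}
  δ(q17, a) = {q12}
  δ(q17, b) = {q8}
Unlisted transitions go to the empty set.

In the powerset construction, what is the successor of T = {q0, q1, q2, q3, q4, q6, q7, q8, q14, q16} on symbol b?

{q0, q1, q2, q3, q4, q6, q7, q8, q14, q16}

q0 on b → {q14}.
q1 on b → {q4}.
q3 on b → {q6}.
No b-transition from q2, q4, q6, q7, q8, q14, q16.
Union after reading b: {q4, q6, q14}.
Now take the ε-closure:
From q4 via ε: add q7.
From q6 via ε: add q0.
From q0 via ε: add q8.
From q7 via ε: add q16.
From q8 via ε: add q2, q3.
From q3 via ε: add q1.
No new states can be added; the closed set is {q0, q1, q2, q3, q4, q6, q7, q8, q14, q16}.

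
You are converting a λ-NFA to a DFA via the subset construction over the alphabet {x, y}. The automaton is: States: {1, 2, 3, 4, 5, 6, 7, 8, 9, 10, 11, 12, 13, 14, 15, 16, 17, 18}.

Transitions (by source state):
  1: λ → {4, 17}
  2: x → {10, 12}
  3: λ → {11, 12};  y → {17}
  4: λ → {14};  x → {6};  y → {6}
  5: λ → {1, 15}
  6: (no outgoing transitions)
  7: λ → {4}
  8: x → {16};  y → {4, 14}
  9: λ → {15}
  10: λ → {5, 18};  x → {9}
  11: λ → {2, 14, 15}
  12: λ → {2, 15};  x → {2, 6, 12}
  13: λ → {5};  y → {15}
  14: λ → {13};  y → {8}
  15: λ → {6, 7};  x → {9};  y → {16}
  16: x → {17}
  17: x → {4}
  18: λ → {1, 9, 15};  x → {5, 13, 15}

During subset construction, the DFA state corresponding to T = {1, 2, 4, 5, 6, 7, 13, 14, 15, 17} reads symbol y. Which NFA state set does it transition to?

{1, 4, 5, 6, 7, 8, 13, 14, 15, 16, 17}

4 on y → {6}.
13 on y → {15}.
14 on y → {8}.
15 on y → {16}.
No y-transition from 1, 2, 5, 6, 7, 17.
Union after reading y: {6, 8, 15, 16}.
Now take the λ-closure:
From 15 via λ: add 7.
From 7 via λ: add 4.
From 4 via λ: add 14.
From 14 via λ: add 13.
From 13 via λ: add 5.
From 5 via λ: add 1.
From 1 via λ: add 17.
No new states can be added; the closed set is {1, 4, 5, 6, 7, 8, 13, 14, 15, 16, 17}.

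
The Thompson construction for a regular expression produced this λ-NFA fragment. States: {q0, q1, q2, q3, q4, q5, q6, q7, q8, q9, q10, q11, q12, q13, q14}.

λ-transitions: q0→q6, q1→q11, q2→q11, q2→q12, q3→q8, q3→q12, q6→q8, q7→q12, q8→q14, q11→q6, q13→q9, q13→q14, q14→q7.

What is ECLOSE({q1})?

{q1, q6, q7, q8, q11, q12, q14}

Start with {q1}.
From q1 via λ: add q11.
From q11 via λ: add q6.
From q6 via λ: add q8.
From q8 via λ: add q14.
From q14 via λ: add q7.
From q7 via λ: add q12.
No new states can be added; the closed set is {q1, q6, q7, q8, q11, q12, q14}.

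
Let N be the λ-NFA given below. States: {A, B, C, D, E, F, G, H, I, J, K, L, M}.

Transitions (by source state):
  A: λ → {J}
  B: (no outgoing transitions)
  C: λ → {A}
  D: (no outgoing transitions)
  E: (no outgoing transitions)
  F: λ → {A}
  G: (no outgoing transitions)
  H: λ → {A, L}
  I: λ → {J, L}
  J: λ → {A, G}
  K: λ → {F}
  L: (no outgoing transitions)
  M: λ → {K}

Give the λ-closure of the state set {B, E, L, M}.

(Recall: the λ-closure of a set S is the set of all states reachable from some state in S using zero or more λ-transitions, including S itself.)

Start with {B, E, L, M}.
From M via λ: add K.
From K via λ: add F.
From F via λ: add A.
From A via λ: add J.
From J via λ: add G.
No new states can be added; the closed set is {A, B, E, F, G, J, K, L, M}.

{A, B, E, F, G, J, K, L, M}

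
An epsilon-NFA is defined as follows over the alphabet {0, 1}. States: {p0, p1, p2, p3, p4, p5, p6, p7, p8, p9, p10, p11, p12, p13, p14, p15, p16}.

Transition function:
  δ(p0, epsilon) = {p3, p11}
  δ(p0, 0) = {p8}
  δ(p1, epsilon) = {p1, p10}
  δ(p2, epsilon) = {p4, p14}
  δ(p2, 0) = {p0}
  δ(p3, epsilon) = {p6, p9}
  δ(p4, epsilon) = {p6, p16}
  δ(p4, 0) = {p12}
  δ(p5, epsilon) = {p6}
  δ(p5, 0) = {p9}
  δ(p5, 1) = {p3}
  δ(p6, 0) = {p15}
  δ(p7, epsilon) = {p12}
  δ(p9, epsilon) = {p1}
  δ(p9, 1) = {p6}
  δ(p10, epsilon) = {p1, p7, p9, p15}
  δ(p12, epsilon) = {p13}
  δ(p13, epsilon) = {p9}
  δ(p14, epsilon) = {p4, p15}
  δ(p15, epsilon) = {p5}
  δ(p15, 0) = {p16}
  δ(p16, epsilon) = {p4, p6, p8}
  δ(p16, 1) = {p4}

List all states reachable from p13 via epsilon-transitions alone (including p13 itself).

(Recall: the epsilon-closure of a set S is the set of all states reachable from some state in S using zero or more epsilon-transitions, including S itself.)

Start with {p13}.
From p13 via epsilon: add p9.
From p9 via epsilon: add p1.
From p1 via epsilon: add p10.
From p10 via epsilon: add p7, p15.
From p7 via epsilon: add p12.
From p15 via epsilon: add p5.
From p5 via epsilon: add p6.
No new states can be added; the closed set is {p1, p5, p6, p7, p9, p10, p12, p13, p15}.

{p1, p5, p6, p7, p9, p10, p12, p13, p15}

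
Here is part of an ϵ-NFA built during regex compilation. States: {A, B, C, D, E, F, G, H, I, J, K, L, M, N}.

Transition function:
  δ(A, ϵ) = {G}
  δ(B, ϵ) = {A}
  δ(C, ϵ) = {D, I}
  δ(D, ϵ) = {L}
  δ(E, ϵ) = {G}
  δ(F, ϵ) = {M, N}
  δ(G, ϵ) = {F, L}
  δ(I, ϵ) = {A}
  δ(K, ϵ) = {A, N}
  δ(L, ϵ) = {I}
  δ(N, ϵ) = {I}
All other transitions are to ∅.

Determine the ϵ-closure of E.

{A, E, F, G, I, L, M, N}

Start with {E}.
From E via ϵ: add G.
From G via ϵ: add F, L.
From F via ϵ: add M, N.
From L via ϵ: add I.
From I via ϵ: add A.
No new states can be added; the closed set is {A, E, F, G, I, L, M, N}.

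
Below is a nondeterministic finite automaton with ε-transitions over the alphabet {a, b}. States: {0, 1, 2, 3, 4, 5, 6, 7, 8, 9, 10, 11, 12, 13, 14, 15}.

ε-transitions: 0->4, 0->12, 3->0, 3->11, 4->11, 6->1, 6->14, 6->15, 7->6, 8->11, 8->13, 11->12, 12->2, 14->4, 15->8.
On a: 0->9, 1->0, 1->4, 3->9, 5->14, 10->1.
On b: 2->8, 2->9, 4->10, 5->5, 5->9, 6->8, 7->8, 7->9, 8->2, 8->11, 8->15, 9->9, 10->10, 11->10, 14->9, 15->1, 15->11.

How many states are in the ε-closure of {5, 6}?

Start with {5, 6}.
From 6 via ε: add 1, 14, 15.
From 14 via ε: add 4.
From 15 via ε: add 8.
From 4 via ε: add 11.
From 8 via ε: add 13.
From 11 via ε: add 12.
From 12 via ε: add 2.
ε-closure = {1, 2, 4, 5, 6, 8, 11, 12, 13, 14, 15}, which has 11 states.

11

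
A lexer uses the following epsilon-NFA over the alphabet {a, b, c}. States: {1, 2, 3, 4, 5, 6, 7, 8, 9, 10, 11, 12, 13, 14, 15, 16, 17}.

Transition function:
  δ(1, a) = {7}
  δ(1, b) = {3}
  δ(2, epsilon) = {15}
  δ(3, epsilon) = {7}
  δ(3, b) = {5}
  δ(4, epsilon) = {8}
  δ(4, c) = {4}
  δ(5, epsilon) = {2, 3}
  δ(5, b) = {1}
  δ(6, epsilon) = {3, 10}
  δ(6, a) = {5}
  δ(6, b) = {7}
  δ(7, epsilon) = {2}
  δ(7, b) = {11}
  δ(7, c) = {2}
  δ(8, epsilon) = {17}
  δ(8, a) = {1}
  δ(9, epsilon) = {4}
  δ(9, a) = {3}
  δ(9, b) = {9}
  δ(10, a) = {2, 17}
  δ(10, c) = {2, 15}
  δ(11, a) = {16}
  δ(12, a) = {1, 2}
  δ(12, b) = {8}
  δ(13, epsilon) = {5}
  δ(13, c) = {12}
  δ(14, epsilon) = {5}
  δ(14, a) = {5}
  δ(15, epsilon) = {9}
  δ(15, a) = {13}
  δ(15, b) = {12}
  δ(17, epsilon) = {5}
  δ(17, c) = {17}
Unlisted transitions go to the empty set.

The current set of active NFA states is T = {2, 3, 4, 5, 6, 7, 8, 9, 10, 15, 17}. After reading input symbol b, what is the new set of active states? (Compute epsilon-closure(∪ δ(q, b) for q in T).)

{1, 2, 3, 4, 5, 7, 8, 9, 11, 12, 15, 17}

3 on b → {5}.
5 on b → {1}.
6 on b → {7}.
7 on b → {11}.
9 on b → {9}.
15 on b → {12}.
No b-transition from 2, 4, 8, 10, 17.
Union after reading b: {1, 5, 7, 9, 11, 12}.
Now take the epsilon-closure:
From 5 via epsilon: add 2, 3.
From 9 via epsilon: add 4.
From 2 via epsilon: add 15.
From 4 via epsilon: add 8.
From 8 via epsilon: add 17.
No new states can be added; the closed set is {1, 2, 3, 4, 5, 7, 8, 9, 11, 12, 15, 17}.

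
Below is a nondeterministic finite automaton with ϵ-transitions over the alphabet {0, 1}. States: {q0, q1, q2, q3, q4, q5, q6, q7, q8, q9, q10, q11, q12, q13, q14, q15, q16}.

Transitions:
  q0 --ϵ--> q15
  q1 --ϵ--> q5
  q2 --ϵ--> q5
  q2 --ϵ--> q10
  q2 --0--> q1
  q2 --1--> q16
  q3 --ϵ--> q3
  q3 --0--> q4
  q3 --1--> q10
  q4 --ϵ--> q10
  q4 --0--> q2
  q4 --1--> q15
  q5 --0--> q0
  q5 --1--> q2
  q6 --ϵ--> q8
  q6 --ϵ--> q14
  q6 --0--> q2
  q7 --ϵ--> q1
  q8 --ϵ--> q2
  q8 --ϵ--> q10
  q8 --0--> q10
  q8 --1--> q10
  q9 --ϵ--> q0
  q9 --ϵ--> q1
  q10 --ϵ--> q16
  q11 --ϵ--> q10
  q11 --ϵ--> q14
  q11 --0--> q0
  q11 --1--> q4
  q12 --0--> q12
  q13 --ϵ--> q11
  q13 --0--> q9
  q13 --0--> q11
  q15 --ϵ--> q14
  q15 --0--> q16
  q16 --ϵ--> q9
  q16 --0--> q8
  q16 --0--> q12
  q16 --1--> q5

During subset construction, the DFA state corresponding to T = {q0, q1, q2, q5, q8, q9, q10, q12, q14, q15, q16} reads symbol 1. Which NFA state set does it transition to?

{q0, q1, q2, q5, q9, q10, q14, q15, q16}

q2 on 1 → {q16}.
q5 on 1 → {q2}.
q8 on 1 → {q10}.
q16 on 1 → {q5}.
No 1-transition from q0, q1, q9, q10, q12, q14, q15.
Union after reading 1: {q2, q5, q10, q16}.
Now take the ϵ-closure:
From q16 via ϵ: add q9.
From q9 via ϵ: add q0, q1.
From q0 via ϵ: add q15.
From q15 via ϵ: add q14.
No new states can be added; the closed set is {q0, q1, q2, q5, q9, q10, q14, q15, q16}.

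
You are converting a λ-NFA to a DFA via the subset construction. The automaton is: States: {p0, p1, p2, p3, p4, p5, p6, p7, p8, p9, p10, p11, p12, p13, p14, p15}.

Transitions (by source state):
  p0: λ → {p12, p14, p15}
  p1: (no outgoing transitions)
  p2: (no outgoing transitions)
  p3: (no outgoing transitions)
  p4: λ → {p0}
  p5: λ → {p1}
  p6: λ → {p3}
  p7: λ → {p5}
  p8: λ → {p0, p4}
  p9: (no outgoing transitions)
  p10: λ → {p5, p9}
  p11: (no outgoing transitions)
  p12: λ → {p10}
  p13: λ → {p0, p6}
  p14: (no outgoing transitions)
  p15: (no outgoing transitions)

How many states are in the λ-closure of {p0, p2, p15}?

Start with {p0, p2, p15}.
From p0 via λ: add p12, p14.
From p12 via λ: add p10.
From p10 via λ: add p5, p9.
From p5 via λ: add p1.
λ-closure = {p0, p1, p2, p5, p9, p10, p12, p14, p15}, which has 9 states.

9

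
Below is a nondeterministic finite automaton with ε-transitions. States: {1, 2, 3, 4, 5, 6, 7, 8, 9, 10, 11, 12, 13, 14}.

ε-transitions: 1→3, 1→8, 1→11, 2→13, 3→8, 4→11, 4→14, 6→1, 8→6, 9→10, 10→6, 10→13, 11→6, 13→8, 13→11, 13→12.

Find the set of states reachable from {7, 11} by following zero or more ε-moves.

Start with {7, 11}.
From 11 via ε: add 6.
From 6 via ε: add 1.
From 1 via ε: add 3, 8.
No new states can be added; the closed set is {1, 3, 6, 7, 8, 11}.

{1, 3, 6, 7, 8, 11}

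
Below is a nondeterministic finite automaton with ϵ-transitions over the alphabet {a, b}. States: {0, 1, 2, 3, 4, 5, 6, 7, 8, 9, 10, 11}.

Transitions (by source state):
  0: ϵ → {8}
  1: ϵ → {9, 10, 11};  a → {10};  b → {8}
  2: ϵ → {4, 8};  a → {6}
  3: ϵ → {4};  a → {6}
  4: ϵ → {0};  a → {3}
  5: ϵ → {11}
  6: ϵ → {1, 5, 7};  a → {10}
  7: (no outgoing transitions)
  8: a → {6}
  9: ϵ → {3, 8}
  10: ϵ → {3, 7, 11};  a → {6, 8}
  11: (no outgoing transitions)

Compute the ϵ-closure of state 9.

Start with {9}.
From 9 via ϵ: add 3, 8.
From 3 via ϵ: add 4.
From 4 via ϵ: add 0.
No new states can be added; the closed set is {0, 3, 4, 8, 9}.

{0, 3, 4, 8, 9}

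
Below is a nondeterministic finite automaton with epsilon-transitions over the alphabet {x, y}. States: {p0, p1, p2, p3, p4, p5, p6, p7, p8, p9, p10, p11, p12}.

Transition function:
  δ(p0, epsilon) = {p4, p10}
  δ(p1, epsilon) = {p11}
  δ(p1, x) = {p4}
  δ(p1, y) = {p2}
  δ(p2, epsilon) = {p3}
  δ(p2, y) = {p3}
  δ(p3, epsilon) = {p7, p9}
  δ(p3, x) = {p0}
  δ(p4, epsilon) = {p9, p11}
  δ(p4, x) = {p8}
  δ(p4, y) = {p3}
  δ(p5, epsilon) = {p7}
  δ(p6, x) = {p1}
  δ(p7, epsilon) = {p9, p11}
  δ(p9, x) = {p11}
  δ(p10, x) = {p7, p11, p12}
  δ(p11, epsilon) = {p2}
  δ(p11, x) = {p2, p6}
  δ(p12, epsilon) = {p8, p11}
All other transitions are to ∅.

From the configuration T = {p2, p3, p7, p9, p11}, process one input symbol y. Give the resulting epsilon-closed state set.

{p2, p3, p7, p9, p11}

p2 on y → {p3}.
No y-transition from p3, p7, p9, p11.
Union after reading y: {p3}.
Now take the epsilon-closure:
From p3 via epsilon: add p7, p9.
From p7 via epsilon: add p11.
From p11 via epsilon: add p2.
No new states can be added; the closed set is {p2, p3, p7, p9, p11}.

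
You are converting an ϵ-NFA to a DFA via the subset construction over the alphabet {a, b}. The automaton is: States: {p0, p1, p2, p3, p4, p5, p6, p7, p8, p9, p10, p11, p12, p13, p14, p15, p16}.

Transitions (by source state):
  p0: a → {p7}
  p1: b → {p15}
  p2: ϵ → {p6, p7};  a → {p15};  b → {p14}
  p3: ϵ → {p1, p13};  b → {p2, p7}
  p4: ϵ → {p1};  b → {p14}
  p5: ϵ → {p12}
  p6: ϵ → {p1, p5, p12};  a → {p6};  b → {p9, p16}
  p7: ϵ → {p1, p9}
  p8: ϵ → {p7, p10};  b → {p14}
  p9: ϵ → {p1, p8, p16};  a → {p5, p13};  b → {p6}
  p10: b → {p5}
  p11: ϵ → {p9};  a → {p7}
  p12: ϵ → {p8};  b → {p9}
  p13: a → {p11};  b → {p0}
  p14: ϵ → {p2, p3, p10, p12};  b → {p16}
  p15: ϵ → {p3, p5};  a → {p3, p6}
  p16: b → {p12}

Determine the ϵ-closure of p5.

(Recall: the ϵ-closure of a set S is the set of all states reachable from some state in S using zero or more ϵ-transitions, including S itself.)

{p1, p5, p7, p8, p9, p10, p12, p16}

Start with {p5}.
From p5 via ϵ: add p12.
From p12 via ϵ: add p8.
From p8 via ϵ: add p7, p10.
From p7 via ϵ: add p1, p9.
From p9 via ϵ: add p16.
No new states can be added; the closed set is {p1, p5, p7, p8, p9, p10, p12, p16}.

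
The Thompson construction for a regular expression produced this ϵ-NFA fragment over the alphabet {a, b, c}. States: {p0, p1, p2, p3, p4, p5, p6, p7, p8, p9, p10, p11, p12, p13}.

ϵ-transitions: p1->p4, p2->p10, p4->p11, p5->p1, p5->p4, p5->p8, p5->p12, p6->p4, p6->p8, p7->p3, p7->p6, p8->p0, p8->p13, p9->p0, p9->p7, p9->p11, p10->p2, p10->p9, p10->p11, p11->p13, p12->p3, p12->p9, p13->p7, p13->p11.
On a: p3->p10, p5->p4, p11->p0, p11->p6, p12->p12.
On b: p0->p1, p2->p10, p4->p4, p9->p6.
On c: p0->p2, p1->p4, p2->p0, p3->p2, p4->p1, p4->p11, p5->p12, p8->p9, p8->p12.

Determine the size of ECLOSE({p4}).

8

Start with {p4}.
From p4 via ϵ: add p11.
From p11 via ϵ: add p13.
From p13 via ϵ: add p7.
From p7 via ϵ: add p3, p6.
From p6 via ϵ: add p8.
From p8 via ϵ: add p0.
ϵ-closure = {p0, p3, p4, p6, p7, p8, p11, p13}, which has 8 states.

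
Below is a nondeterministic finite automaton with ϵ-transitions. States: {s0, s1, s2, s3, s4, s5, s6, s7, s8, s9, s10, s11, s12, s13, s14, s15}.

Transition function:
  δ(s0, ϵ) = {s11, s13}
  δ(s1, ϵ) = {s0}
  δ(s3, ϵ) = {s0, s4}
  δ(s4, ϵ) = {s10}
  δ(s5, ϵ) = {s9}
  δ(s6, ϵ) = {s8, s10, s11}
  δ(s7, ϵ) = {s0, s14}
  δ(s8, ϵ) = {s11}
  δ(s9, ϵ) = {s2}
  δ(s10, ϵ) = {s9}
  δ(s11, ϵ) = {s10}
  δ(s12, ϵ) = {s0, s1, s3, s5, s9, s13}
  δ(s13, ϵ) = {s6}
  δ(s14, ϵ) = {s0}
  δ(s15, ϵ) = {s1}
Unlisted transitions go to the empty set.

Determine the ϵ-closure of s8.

{s2, s8, s9, s10, s11}

Start with {s8}.
From s8 via ϵ: add s11.
From s11 via ϵ: add s10.
From s10 via ϵ: add s9.
From s9 via ϵ: add s2.
No new states can be added; the closed set is {s2, s8, s9, s10, s11}.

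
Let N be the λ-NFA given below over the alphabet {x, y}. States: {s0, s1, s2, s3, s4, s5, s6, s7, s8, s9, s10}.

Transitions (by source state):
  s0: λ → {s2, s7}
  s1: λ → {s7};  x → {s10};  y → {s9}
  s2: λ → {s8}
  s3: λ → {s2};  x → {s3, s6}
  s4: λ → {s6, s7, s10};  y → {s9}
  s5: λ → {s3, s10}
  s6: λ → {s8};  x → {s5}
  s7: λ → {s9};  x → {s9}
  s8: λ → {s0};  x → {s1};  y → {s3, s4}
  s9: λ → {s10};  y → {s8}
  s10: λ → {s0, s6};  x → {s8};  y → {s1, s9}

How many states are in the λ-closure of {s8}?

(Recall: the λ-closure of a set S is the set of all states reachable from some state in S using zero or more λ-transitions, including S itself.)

Start with {s8}.
From s8 via λ: add s0.
From s0 via λ: add s2, s7.
From s7 via λ: add s9.
From s9 via λ: add s10.
From s10 via λ: add s6.
λ-closure = {s0, s2, s6, s7, s8, s9, s10}, which has 7 states.

7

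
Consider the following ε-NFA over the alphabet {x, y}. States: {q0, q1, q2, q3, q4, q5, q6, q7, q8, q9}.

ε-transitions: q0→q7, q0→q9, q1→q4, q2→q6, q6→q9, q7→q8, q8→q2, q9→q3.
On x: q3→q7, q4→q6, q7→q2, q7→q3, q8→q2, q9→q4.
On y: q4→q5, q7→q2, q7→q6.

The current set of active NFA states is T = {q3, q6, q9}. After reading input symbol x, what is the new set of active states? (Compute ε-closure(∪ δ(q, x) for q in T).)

{q2, q3, q4, q6, q7, q8, q9}

q3 on x → {q7}.
q9 on x → {q4}.
No x-transition from q6.
Union after reading x: {q4, q7}.
Now take the ε-closure:
From q7 via ε: add q8.
From q8 via ε: add q2.
From q2 via ε: add q6.
From q6 via ε: add q9.
From q9 via ε: add q3.
No new states can be added; the closed set is {q2, q3, q4, q6, q7, q8, q9}.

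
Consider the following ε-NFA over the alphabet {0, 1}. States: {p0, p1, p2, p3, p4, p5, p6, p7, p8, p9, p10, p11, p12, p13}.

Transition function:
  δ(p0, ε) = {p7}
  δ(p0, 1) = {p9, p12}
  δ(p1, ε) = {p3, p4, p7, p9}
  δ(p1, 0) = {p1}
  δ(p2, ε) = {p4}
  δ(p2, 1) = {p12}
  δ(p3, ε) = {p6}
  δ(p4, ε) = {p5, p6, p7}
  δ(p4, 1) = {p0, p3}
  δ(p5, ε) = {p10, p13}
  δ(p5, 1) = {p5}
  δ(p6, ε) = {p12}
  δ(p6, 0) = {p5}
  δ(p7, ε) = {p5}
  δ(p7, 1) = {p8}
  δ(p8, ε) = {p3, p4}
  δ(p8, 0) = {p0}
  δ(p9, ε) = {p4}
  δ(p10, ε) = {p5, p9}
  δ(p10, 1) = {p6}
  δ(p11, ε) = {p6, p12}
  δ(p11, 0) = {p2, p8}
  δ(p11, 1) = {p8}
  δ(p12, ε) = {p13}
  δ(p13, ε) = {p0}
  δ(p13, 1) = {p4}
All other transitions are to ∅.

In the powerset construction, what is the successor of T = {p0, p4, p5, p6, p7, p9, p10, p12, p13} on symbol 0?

p6 on 0 → {p5}.
No 0-transition from p0, p4, p5, p7, p9, p10, p12, p13.
Union after reading 0: {p5}.
Now take the ε-closure:
From p5 via ε: add p10, p13.
From p10 via ε: add p9.
From p13 via ε: add p0.
From p0 via ε: add p7.
From p9 via ε: add p4.
From p4 via ε: add p6.
From p6 via ε: add p12.
No new states can be added; the closed set is {p0, p4, p5, p6, p7, p9, p10, p12, p13}.

{p0, p4, p5, p6, p7, p9, p10, p12, p13}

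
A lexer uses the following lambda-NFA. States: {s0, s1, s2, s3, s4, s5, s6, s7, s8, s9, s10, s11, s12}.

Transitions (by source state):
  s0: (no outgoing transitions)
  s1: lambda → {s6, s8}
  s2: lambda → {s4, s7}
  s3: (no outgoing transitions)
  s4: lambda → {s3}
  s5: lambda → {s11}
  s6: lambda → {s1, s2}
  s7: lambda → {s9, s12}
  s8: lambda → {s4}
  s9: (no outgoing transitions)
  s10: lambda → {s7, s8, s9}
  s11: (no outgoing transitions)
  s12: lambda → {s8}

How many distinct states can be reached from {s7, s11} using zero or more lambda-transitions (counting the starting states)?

Start with {s7, s11}.
From s7 via lambda: add s9, s12.
From s12 via lambda: add s8.
From s8 via lambda: add s4.
From s4 via lambda: add s3.
lambda-closure = {s3, s4, s7, s8, s9, s11, s12}, which has 7 states.

7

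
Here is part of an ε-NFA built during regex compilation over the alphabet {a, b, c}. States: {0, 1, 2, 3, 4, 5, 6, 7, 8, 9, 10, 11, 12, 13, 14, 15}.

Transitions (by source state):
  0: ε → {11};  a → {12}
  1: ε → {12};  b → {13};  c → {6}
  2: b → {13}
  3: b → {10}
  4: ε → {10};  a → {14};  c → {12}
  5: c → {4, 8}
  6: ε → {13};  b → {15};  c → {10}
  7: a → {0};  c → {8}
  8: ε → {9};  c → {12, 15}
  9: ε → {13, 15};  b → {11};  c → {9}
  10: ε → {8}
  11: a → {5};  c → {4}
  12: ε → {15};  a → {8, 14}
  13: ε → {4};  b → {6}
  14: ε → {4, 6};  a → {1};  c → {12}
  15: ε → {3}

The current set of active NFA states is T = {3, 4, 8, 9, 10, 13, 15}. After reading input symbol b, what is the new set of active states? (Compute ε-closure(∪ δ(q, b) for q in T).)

3 on b → {10}.
9 on b → {11}.
13 on b → {6}.
No b-transition from 4, 8, 10, 15.
Union after reading b: {6, 10, 11}.
Now take the ε-closure:
From 6 via ε: add 13.
From 10 via ε: add 8.
From 8 via ε: add 9.
From 13 via ε: add 4.
From 9 via ε: add 15.
From 15 via ε: add 3.
No new states can be added; the closed set is {3, 4, 6, 8, 9, 10, 11, 13, 15}.

{3, 4, 6, 8, 9, 10, 11, 13, 15}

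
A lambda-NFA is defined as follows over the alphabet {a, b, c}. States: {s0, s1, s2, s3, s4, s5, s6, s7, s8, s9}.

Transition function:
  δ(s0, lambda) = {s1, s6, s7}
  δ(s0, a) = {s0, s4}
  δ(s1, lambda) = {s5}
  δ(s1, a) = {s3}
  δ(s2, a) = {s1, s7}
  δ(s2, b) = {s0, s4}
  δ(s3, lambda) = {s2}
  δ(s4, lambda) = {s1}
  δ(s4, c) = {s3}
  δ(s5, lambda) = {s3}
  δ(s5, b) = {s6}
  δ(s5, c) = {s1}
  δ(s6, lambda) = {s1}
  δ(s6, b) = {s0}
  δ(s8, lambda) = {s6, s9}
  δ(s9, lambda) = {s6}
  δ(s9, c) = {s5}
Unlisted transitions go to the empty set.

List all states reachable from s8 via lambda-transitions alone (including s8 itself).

Start with {s8}.
From s8 via lambda: add s6, s9.
From s6 via lambda: add s1.
From s1 via lambda: add s5.
From s5 via lambda: add s3.
From s3 via lambda: add s2.
No new states can be added; the closed set is {s1, s2, s3, s5, s6, s8, s9}.

{s1, s2, s3, s5, s6, s8, s9}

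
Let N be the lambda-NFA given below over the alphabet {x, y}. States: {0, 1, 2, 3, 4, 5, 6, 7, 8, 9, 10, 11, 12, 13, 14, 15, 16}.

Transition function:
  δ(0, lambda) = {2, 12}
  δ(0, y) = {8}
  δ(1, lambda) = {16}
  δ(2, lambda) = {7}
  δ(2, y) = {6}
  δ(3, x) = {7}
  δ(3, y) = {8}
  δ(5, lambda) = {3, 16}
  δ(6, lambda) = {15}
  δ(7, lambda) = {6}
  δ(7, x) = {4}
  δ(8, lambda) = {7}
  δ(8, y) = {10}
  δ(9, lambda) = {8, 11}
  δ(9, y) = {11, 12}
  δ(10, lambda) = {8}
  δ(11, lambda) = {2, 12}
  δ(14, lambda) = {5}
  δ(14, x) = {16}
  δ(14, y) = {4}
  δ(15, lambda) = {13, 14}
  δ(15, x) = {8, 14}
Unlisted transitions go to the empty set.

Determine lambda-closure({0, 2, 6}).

Start with {0, 2, 6}.
From 0 via lambda: add 12.
From 2 via lambda: add 7.
From 6 via lambda: add 15.
From 15 via lambda: add 13, 14.
From 14 via lambda: add 5.
From 5 via lambda: add 3, 16.
No new states can be added; the closed set is {0, 2, 3, 5, 6, 7, 12, 13, 14, 15, 16}.

{0, 2, 3, 5, 6, 7, 12, 13, 14, 15, 16}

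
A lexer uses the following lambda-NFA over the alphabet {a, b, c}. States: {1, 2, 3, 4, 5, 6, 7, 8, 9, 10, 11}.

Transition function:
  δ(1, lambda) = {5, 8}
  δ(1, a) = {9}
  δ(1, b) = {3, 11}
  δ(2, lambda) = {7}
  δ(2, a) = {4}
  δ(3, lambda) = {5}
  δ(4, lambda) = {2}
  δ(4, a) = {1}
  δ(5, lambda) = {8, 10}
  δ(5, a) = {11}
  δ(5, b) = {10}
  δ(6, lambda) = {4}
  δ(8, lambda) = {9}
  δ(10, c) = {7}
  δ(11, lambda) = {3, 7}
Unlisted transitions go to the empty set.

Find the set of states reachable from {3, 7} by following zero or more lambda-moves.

Start with {3, 7}.
From 3 via lambda: add 5.
From 5 via lambda: add 8, 10.
From 8 via lambda: add 9.
No new states can be added; the closed set is {3, 5, 7, 8, 9, 10}.

{3, 5, 7, 8, 9, 10}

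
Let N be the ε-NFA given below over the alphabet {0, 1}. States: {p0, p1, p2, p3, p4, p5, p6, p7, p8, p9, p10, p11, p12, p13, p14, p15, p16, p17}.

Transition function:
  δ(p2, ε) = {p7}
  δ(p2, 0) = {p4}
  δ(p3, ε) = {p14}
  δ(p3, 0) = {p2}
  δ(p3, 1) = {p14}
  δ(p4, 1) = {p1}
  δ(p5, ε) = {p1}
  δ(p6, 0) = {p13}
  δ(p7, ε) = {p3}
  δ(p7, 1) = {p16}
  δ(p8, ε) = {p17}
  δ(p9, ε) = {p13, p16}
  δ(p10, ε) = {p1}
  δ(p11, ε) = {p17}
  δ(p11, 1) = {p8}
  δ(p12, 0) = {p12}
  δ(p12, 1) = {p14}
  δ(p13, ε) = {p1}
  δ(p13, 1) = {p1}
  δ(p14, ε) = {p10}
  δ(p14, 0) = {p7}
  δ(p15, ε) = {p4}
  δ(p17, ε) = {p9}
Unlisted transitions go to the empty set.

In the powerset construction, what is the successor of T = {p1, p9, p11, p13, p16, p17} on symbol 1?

p11 on 1 → {p8}.
p13 on 1 → {p1}.
No 1-transition from p1, p9, p16, p17.
Union after reading 1: {p1, p8}.
Now take the ε-closure:
From p8 via ε: add p17.
From p17 via ε: add p9.
From p9 via ε: add p13, p16.
No new states can be added; the closed set is {p1, p8, p9, p13, p16, p17}.

{p1, p8, p9, p13, p16, p17}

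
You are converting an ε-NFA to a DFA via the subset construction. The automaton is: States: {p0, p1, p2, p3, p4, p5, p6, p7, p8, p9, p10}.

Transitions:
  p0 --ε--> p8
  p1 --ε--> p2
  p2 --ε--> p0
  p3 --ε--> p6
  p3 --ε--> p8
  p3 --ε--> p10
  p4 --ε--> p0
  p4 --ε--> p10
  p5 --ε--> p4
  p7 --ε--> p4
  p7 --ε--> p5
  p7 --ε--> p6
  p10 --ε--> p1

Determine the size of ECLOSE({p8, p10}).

Start with {p8, p10}.
From p10 via ε: add p1.
From p1 via ε: add p2.
From p2 via ε: add p0.
ε-closure = {p0, p1, p2, p8, p10}, which has 5 states.

5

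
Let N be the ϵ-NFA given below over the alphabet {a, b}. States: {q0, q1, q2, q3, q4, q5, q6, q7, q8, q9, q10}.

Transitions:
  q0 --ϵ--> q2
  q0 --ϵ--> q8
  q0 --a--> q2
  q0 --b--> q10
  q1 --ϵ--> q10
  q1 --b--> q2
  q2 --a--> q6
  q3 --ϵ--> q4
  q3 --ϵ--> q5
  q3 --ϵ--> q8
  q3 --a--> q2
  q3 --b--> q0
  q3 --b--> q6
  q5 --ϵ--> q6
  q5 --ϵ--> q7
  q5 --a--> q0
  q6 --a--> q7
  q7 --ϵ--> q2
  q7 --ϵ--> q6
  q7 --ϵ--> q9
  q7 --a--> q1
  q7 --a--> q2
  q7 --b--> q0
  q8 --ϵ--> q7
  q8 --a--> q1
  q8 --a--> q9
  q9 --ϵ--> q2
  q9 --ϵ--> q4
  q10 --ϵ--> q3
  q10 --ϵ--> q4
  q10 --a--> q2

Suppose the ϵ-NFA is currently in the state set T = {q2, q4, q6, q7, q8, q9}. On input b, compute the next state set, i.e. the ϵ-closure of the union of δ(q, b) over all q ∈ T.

q7 on b → {q0}.
No b-transition from q2, q4, q6, q8, q9.
Union after reading b: {q0}.
Now take the ϵ-closure:
From q0 via ϵ: add q2, q8.
From q8 via ϵ: add q7.
From q7 via ϵ: add q6, q9.
From q9 via ϵ: add q4.
No new states can be added; the closed set is {q0, q2, q4, q6, q7, q8, q9}.

{q0, q2, q4, q6, q7, q8, q9}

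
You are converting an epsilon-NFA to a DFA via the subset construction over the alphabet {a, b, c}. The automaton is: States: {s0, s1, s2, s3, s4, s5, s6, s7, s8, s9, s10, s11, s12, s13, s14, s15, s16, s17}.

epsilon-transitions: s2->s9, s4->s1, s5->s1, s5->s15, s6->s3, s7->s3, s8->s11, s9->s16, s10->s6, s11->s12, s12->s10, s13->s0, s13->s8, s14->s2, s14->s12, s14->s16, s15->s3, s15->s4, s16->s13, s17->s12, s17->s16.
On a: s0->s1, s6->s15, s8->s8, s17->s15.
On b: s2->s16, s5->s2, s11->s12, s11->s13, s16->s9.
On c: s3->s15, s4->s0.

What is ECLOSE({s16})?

{s0, s3, s6, s8, s10, s11, s12, s13, s16}

Start with {s16}.
From s16 via epsilon: add s13.
From s13 via epsilon: add s0, s8.
From s8 via epsilon: add s11.
From s11 via epsilon: add s12.
From s12 via epsilon: add s10.
From s10 via epsilon: add s6.
From s6 via epsilon: add s3.
No new states can be added; the closed set is {s0, s3, s6, s8, s10, s11, s12, s13, s16}.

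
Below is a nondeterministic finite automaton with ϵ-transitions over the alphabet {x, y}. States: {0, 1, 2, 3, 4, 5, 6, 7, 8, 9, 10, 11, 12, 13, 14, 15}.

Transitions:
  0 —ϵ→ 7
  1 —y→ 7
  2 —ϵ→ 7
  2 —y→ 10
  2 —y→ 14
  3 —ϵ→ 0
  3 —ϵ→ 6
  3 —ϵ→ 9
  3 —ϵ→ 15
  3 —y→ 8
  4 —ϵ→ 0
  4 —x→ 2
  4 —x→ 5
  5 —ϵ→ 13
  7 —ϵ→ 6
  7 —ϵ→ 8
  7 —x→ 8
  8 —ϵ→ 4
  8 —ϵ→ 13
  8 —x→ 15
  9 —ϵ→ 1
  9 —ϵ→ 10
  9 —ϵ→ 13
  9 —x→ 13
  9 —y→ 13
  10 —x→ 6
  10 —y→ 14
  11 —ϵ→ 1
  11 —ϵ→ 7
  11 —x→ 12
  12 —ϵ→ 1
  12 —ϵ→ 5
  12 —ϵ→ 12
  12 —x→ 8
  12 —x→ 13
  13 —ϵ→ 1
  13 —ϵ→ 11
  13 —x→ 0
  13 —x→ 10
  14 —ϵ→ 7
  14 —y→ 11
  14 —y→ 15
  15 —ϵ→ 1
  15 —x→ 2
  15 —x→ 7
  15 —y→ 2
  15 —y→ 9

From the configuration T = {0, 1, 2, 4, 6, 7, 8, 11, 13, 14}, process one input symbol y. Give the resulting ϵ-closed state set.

1 on y → {7}.
2 on y → {10, 14}.
14 on y → {11, 15}.
No y-transition from 0, 4, 6, 7, 8, 11, 13.
Union after reading y: {7, 10, 11, 14, 15}.
Now take the ϵ-closure:
From 7 via ϵ: add 6, 8.
From 11 via ϵ: add 1.
From 8 via ϵ: add 4, 13.
From 4 via ϵ: add 0.
No new states can be added; the closed set is {0, 1, 4, 6, 7, 8, 10, 11, 13, 14, 15}.

{0, 1, 4, 6, 7, 8, 10, 11, 13, 14, 15}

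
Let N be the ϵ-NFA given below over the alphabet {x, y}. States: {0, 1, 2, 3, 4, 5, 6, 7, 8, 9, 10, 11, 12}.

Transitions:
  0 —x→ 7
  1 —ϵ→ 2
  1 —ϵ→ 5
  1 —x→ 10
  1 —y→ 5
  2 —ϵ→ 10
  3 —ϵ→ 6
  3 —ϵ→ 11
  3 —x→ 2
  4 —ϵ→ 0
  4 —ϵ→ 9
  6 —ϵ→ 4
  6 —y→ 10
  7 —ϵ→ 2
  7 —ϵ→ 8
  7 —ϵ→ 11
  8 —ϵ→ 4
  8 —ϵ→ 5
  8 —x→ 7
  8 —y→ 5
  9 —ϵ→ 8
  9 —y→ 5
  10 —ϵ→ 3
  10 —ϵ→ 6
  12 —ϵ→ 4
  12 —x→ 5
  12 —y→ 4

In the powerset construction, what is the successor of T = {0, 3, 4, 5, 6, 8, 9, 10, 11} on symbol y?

6 on y → {10}.
8 on y → {5}.
9 on y → {5}.
No y-transition from 0, 3, 4, 5, 10, 11.
Union after reading y: {5, 10}.
Now take the ϵ-closure:
From 10 via ϵ: add 3, 6.
From 3 via ϵ: add 11.
From 6 via ϵ: add 4.
From 4 via ϵ: add 0, 9.
From 9 via ϵ: add 8.
No new states can be added; the closed set is {0, 3, 4, 5, 6, 8, 9, 10, 11}.

{0, 3, 4, 5, 6, 8, 9, 10, 11}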